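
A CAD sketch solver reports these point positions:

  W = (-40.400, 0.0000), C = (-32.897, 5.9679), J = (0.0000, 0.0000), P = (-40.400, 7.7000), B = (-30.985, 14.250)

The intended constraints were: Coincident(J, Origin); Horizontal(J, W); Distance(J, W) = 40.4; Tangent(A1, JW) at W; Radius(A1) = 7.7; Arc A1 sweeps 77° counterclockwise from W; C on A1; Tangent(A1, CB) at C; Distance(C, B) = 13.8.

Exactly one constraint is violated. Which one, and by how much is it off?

Distance(C, B) = 13.8 — off by 5.30.

J = (0.00, 0.00) ✓; J.y = 0.00, W.y = 0.00 ✓; |JW| = 40.40 ✓; ∠(PW, WJ) = 90.00° ✓; |PW| = 7.700 ✓; bearing(P→C) − bearing(P→W) = 77.00° ✓; |PC| = 7.700 ✓; ∠(PC, CB) = 90.00° ✓; |CB| = 8.500 ✗.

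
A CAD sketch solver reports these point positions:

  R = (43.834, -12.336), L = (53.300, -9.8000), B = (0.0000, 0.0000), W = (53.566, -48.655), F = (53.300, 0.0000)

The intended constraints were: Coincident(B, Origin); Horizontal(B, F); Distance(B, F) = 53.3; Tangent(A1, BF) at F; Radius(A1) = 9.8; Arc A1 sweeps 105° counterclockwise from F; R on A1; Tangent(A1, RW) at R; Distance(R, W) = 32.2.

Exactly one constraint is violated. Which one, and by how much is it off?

Distance(R, W) = 32.2 — off by 5.40.

B = (0.00, 0.00) ✓; B.y = 0.00, F.y = 0.00 ✓; |BF| = 53.30 ✓; ∠(LF, FB) = 90.00° ✓; |LF| = 9.800 ✓; bearing(L→R) − bearing(L→F) = 105.0° ✓; |LR| = 9.800 ✓; ∠(LR, RW) = 90.00° ✓; |RW| = 37.60 ✗.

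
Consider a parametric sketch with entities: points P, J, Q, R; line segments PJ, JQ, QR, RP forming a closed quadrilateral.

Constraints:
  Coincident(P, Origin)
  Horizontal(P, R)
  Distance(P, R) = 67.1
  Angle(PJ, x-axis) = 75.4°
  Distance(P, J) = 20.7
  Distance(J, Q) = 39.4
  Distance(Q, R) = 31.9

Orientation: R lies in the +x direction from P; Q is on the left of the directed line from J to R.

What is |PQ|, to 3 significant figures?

49.9

Checks: |JQ| = 39.40 ✓; |QR| = 31.90 ✓.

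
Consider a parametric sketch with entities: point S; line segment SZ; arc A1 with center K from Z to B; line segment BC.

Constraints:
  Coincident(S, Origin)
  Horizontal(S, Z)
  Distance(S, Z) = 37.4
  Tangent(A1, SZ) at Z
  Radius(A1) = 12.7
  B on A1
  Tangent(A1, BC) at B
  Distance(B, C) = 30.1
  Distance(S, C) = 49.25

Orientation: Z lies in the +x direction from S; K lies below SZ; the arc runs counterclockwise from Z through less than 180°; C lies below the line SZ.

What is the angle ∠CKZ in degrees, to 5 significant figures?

156.76°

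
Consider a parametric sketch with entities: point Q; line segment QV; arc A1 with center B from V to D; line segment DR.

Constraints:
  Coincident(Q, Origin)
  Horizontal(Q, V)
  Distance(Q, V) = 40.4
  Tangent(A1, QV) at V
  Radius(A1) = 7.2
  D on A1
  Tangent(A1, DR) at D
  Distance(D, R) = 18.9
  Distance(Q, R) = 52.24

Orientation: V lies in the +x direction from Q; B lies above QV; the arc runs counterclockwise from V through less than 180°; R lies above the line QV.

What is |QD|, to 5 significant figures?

48.234

Checks: |QV| = 40.40 ✓; |BV| = 7.200 ✓; |BD| = 7.200 ✓; ∠(BD, DR) = 90.00° ✓; |DR| = 18.90 ✓; |QR| = 52.24 ✓.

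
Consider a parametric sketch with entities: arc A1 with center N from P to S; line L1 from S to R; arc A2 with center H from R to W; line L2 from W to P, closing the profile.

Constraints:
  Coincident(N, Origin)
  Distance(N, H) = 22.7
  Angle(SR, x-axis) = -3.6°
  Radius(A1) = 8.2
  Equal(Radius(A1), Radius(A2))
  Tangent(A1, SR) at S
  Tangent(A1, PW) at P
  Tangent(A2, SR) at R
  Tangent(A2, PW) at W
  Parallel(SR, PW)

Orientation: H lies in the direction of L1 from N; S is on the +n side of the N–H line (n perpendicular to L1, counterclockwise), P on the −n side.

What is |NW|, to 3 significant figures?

24.1

The slot axis is L1's direction at -3.6°, so u = (cos -3.6°, sin -3.6°) = (0.998, -0.0628) and n = (−sin -3.6°, cos -3.6°) = (0.0628, 0.998). N is at the origin and H lies 22.7 along u from N, so H = 22.7·u = (22.7, -1.43). Tangency of A1 to both parallel lines with radius 8.2 puts S and P at N ± 8.2·n: S = (0.515, 8.18), P = (-0.515, -8.18). Equal radii place R and W the same way about H: R = H + 8.2·n = (23.2, 6.76), W = H − 8.2·n = (22.1, -9.61). Then |NW| = |W − N| = 24.1.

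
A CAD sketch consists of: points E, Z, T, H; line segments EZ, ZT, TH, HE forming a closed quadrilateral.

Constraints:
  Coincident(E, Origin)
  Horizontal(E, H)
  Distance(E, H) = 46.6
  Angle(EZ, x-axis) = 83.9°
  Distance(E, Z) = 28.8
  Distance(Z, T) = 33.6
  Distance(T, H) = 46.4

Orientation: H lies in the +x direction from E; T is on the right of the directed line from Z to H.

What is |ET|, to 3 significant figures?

4.88

Checks: |ZT| = 33.60 ✓; |TH| = 46.40 ✓.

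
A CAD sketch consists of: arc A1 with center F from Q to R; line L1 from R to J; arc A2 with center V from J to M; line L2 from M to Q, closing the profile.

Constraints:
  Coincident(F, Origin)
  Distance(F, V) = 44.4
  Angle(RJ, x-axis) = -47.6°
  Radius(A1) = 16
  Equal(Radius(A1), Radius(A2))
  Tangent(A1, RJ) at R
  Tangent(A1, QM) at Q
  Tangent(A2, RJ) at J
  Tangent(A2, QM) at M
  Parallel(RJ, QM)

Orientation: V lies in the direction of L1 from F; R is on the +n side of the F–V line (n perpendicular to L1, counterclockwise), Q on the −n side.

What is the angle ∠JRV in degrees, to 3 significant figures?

19.8°

The slot axis is L1's direction at -47.6°, so u = (cos -47.6°, sin -47.6°) = (0.674, -0.738) and n = (−sin -47.6°, cos -47.6°) = (0.738, 0.674). F is at the origin and V lies 44.4 along u from F, so V = 44.4·u = (29.9, -32.8). Tangency of A1 to both parallel lines with radius 16.0 puts R and Q at F ± 16.0·n: R = (11.8, 10.8), Q = (-11.8, -10.8). Equal radii place J and M the same way about V: J = V + 16.0·n = (41.8, -22.0), M = V − 16.0·n = (18.1, -43.6). Then cos ∠JRV = RJ·RV / (|RJ||RV|), giving 19.8°.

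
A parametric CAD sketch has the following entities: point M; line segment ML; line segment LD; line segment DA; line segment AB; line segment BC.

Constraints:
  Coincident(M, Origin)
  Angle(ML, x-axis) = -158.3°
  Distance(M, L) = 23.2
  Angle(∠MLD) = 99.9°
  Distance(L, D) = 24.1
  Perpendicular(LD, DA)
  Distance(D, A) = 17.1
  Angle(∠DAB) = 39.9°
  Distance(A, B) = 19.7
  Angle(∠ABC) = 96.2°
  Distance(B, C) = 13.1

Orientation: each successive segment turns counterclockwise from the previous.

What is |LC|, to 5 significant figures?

21.857

∠DAB = 39.9° gives AB at 151.90° from the x-axis; with |AB| = 19.7, B = (-17.267, -19.393). ∠ABC = 96.2° gives BC at -124.30° from the x-axis; with |BC| = 13.1, C = (-24.649, -30.215). Then |LC| = |C − L| = 21.857.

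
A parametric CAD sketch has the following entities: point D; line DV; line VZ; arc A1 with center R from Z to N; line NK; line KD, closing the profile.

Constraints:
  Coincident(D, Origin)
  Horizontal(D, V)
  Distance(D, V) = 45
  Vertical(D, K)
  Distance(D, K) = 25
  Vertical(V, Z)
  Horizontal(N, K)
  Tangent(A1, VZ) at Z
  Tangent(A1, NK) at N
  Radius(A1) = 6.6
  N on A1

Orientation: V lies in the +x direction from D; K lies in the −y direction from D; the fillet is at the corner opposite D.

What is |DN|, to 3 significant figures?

45.8

D is at the origin; D and V share the same y with |DV| = 45.0 and V on the +x side, so V = (45.0, 0.00). DK is vertical with |DK| = 25.0 and K on the −y side, so K = (0.00, -25.0). The virtual corner opposite D is at (45.0, -25.0). Tangency of A1 to VZ means the radius RZ is perpendicular to VZ and tangency of A1 to NK means the radius RN is perpendicular to NK, with radius 6.6, so the center R sits 6.6 in from both sides at R = (38.4, -18.4). That places the tangent points at Z = (45.0, -18.4) on VZ and N = (38.4, -25.0) on NK. Then |DN| = |N − D| = 45.8.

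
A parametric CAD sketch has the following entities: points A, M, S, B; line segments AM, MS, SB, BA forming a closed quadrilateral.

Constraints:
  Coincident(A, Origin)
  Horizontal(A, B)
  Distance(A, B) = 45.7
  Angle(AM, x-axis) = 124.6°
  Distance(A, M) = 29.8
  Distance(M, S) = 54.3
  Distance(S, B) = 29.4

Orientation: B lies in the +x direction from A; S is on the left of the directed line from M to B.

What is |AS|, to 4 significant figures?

46.70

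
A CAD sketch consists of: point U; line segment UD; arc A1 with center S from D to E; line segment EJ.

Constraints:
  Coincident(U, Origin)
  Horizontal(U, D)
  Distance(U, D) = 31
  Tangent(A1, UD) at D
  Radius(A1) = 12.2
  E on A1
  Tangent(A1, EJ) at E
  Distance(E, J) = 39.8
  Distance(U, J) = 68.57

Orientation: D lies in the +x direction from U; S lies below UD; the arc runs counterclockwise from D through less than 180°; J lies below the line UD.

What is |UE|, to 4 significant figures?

29.01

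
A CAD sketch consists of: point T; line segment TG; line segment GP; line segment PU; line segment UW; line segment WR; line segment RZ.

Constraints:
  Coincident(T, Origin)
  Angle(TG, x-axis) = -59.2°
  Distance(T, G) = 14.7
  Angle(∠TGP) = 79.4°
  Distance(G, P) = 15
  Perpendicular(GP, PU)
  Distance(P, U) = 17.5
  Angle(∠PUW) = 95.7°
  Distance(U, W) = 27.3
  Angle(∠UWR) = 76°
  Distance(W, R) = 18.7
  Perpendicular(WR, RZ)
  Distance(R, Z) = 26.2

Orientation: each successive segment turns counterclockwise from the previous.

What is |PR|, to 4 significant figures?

24.53

T is at the origin; TG runs at -59.2° with length 14.7, so G = (7.527, -12.63). ∠TGP = 79.4° gives GP at 41.40° from the x-axis; with |GP| = 15.0, P = (18.78, -2.707). GP ⟂ PU, so PU runs at 131.4°; with |PU| = 17.5, U = (7.206, 10.42). ∠PUW = 95.7° gives UW at -144.3° from the x-axis; with |UW| = 27.3, W = (-14.96, -5.511). ∠UWR = 76.0° gives WR at -40.30° from the x-axis; with |WR| = 18.7, R = (-0.7022, -17.61). Then |PR| = |R − P| = 24.53.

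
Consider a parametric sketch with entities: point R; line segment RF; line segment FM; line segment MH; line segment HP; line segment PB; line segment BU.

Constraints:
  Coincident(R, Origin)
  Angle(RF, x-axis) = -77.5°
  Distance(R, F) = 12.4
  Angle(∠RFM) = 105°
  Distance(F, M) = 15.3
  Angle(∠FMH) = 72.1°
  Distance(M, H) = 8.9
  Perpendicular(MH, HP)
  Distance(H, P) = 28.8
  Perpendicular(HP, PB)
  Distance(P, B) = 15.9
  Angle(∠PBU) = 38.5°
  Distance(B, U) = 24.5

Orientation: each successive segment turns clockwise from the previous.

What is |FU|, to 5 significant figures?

7.5394

R is at the origin; RF runs at -77.5° with length 12.4, so F = (2.6839, -12.106). ∠RFM = 105.0° gives FM at -152.50° from the x-axis; with |FM| = 15.3, M = (-10.887, -19.171). ∠FMH = 72.1° gives MH at 99.600° from the x-axis; with |MH| = 8.9, H = (-12.372, -10.395). MH ⟂ HP, so HP runs at 9.6000°; with |HP| = 28.8, P = (16.025, -5.5925). HP is perpendicular to PB, so PB runs at -80.400°; with |PB| = 15.9, B = (18.677, -21.270). ∠PBU = 38.5° gives BU at 138.10° from the x-axis; with |BU| = 24.5, U = (0.44102, -4.9080). Then |FU| = |U − F| = 7.5394.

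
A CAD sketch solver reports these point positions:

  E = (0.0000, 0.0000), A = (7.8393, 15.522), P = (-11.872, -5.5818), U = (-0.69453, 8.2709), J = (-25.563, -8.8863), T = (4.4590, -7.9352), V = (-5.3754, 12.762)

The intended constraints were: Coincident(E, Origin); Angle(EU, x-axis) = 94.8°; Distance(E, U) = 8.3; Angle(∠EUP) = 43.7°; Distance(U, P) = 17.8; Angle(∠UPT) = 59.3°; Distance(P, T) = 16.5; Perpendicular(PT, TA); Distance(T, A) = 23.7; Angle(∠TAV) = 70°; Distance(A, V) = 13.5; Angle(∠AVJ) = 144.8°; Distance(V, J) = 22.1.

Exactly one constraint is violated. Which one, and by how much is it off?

Distance(V, J) = 22.1 — off by 7.50.

E = (0.00, 0.00) ✓; EU at 94.80° ✓; |EU| = 8.300 ✓; ∠EUP = 43.70° ✓; |UP| = 17.80 ✓; ∠UPT = 59.30° ✓; |PT| = 16.50 ✓; ∠(PT, TA) = 90.00° ✓; |TA| = 23.70 ✓; ∠TAV = 70.00° ✓; |AV| = 13.50 ✓; ∠AVJ = 144.8° ✓; |VJ| = 29.60 ✗.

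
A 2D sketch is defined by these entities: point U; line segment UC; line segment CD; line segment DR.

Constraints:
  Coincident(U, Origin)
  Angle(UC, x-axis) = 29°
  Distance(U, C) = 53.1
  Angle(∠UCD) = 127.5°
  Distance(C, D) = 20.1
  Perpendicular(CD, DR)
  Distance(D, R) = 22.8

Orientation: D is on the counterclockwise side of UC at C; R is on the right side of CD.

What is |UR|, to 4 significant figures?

83.45

U is at the origin; UC runs at 29.0° with length 53.1, so C = 53.1·(cos 29.0°, sin 29.0°) = (46.44, 25.74). ∠UCD = 127.5°, so CD runs at 29.0° + (180° − 127.5°) = 81.50° from the x-axis; with |CD| = 20.1, D = C + 20.1·(cos 81.50°, sin 81.50°) = (49.41, 45.62). The perpendicularity gives DR at right angles to CD; with |DR| = 22.8 on the right of CD, R = D + 22.8·(0.9890, -0.1478) = (71.96, 42.25). Then |UR| = |R − U| = 83.45.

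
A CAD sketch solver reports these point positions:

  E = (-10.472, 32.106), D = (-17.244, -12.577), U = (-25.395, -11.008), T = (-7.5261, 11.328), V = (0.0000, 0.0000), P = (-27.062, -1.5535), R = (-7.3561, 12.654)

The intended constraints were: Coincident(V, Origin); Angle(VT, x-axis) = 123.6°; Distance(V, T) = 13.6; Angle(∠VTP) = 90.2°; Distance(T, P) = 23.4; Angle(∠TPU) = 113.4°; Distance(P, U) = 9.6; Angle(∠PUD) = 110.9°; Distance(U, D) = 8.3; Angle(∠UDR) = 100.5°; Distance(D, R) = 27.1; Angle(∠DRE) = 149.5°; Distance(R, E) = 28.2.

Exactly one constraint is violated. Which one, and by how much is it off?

Distance(R, E) = 28.2 — off by 8.50.

V = (0.00, 0.00) ✓; VT at 123.6° ✓; |VT| = 13.60 ✓; ∠VTP = 90.20° ✓; |TP| = 23.40 ✓; ∠TPU = 113.4° ✓; |PU| = 9.600 ✓; ∠PUD = 110.9° ✓; |UD| = 8.301 ✓; ∠UDR = 100.5° ✓; |DR| = 27.10 ✓; ∠DRE = 149.5° ✓; |RE| = 19.70 ✗.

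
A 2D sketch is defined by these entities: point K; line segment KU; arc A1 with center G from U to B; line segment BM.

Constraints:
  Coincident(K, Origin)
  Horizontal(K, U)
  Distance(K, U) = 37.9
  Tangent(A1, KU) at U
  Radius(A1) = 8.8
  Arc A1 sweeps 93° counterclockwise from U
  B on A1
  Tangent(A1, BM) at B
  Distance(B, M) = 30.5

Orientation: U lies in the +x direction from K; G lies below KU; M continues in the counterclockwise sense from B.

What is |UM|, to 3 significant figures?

40.4

K is at the origin; K and U share the same y with |KU| = 37.9 and U on the +x side, so U = (37.9, 0.00). Tangency of A1 to KU means the radius GU is perpendicular to KU, so G = U + (0, -8.8) = (37.9, -8.80). On A1, U sits at bearing 90° from G; a 93° counterclockwise sweep puts B at bearing 183°, so B = G + 8.8·(cos 183°, sin 183°) = (29.1, -9.26). Tangency of A1 to BM means the radius GB is perpendicular to BM, so BM runs along (−sin 183°, cos 183°); with |BM| = 30.5, M = (30.7, -39.7). Then |UM| = |M − U| = 40.4.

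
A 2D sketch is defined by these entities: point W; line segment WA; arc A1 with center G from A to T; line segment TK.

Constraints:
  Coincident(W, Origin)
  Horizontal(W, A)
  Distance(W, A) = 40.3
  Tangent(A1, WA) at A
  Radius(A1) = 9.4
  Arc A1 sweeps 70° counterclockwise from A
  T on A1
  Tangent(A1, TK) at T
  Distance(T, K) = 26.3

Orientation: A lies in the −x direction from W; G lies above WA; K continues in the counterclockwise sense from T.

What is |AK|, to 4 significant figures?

35.67

On A1, A sits at bearing -90° from G; a 70° counterclockwise sweep puts T at bearing -20°, so T = G + 9.4·(cos -20°, sin -20°) = (-31.47, 6.185). A1 meets TK tangentially, so GT is at right angles to TK, so TK runs along (−sin -20°, cos -20°); with |TK| = 26.3, K = (-22.47, 30.90). Then |AK| = |K − A| = 35.67.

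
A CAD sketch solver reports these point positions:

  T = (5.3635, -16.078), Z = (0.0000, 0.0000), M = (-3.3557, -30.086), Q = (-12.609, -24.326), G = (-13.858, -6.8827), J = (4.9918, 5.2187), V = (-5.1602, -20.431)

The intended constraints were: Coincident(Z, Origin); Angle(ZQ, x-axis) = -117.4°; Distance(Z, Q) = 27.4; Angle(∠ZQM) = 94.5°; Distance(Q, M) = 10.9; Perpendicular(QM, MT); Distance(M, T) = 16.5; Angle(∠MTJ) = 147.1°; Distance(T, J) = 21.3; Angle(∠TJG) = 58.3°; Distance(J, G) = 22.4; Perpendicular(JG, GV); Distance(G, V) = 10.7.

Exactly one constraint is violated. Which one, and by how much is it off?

Distance(G, V) = 10.7 — off by 5.40.

Z = (0.00, 0.00) ✓; ZQ at -117.4° ✓; |ZQ| = 27.40 ✓; ∠ZQM = 94.50° ✓; |QM| = 10.90 ✓; ∠(QM, MT) = 90.00° ✓; |MT| = 16.50 ✓; ∠MTJ = 147.1° ✓; |TJ| = 21.30 ✓; ∠TJG = 58.30° ✓; |JG| = 22.40 ✓; ∠(JG, GV) = 90.00° ✓; |GV| = 16.10 ✗.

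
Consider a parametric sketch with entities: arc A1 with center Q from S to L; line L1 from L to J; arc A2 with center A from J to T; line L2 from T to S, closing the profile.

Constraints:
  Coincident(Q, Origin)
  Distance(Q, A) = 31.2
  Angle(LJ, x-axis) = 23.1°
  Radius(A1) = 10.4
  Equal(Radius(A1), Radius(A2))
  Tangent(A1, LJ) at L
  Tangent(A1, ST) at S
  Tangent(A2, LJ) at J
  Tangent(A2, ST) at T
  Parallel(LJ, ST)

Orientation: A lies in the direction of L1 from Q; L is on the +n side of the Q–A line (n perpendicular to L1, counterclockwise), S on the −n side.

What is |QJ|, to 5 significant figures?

32.888

The slot axis is L1's direction at 23.1°, so u = (cos 23.1°, sin 23.1°) = (0.91982, 0.39234) and n = (−sin 23.1°, cos 23.1°) = (-0.39234, 0.91982). Q is at the origin and A lies 31.2 along u from Q, so A = 31.2·u = (28.698, 12.241). Tangency of A1 to both parallel lines with radius 10.4 puts L and S at Q ± 10.4·n: L = (-4.0803, 9.5661), S = (4.0803, -9.5661). Equal radii place J and T the same way about A: J = A + 10.4·n = (24.618, 21.807), T = A − 10.4·n = (32.779, 2.6748). Then |QJ| = |J − Q| = 32.888.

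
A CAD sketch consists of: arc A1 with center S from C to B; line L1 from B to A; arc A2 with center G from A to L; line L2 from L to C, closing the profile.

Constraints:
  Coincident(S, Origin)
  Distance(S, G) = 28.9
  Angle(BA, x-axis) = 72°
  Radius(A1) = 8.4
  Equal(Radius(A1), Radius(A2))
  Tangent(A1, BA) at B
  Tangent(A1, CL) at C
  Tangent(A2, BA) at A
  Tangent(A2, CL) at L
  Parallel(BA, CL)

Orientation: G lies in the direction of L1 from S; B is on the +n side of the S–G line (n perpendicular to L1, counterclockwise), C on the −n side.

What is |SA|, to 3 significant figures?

30.1

Tangency of A1 to both parallel lines with radius 8.4 puts B and C at S ± 8.4·n: B = (-7.99, 2.60), C = (7.99, -2.60). Equal radii place A and L the same way about G: A = G + 8.4·n = (0.942, 30.1), L = G − 8.4·n = (16.9, 24.9). Then |SA| = |A − S| = 30.1.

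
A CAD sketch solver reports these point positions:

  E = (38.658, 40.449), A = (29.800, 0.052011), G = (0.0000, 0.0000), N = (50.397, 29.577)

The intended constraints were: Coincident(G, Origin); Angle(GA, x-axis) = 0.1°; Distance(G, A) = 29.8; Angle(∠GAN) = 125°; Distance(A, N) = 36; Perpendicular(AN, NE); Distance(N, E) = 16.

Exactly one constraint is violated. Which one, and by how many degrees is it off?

Perpendicular(AN, NE) — off by 7.90°.

G = (0.00, 0.00) ✓; GA at 0.1000° ✓; |GA| = 29.80 ✓; ∠GAN = 125.0° ✓; |AN| = 36.00 ✓; ∠(AN, NE) = 82.10° ✗; |NE| = 16.00 ✓.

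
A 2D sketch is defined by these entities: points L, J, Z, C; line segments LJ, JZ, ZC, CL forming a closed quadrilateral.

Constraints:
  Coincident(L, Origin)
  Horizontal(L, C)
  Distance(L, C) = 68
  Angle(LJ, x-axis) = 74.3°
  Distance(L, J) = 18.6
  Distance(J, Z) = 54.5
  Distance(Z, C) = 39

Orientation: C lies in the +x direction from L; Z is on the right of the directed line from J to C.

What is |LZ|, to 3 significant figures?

45.9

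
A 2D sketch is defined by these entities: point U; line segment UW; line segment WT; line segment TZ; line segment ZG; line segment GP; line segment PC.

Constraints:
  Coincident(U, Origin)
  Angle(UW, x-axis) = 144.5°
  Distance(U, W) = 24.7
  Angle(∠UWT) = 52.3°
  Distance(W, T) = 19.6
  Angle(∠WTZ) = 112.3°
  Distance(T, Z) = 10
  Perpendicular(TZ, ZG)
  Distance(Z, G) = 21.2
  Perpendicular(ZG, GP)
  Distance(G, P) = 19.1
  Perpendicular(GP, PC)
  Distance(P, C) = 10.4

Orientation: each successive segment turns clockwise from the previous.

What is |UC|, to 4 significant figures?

25.49

U is at the origin; UW runs at 144.5° with length 24.7, so W = (-20.11, 14.34). ∠UWT = 52.3° gives WT at 16.80° from the x-axis; with |WT| = 19.6, T = (-1.345, 20.01). ∠WTZ = 112.3° gives TZ at -50.90° from the x-axis; with |TZ| = 10.0, Z = (4.962, 12.25). TZ is perpendicular to ZG, so ZG runs at -140.9°; with |ZG| = 21.2, G = (-11.49, -1.122). ZG is perpendicular to GP, so GP runs at 129.1°; with |GP| = 19.1, P = (-23.54, 13.70). The perpendicularity gives PC at right angles to GP, so PC runs at 39.10°; with |PC| = 10.4, C = (-15.47, 20.26). Then |UC| = |C − U| = 25.49.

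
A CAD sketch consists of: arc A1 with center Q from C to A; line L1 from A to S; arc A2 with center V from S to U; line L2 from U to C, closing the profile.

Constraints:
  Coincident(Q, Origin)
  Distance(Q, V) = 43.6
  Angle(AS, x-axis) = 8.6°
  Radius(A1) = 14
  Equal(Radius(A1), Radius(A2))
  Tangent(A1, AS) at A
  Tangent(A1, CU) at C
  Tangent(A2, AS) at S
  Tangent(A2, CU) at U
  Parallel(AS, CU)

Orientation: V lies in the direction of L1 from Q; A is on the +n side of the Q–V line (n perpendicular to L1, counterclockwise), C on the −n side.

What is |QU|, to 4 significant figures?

45.79

Tangency of A1 to both parallel lines with radius 14.0 puts A and C at Q ± 14.0·n: A = (-2.093, 13.84), C = (2.093, -13.84). Equal radii place S and U the same way about V: S = V + 14.0·n = (41.02, 20.36), U = V − 14.0·n = (45.20, -7.323). Then |QU| = |U − Q| = 45.79.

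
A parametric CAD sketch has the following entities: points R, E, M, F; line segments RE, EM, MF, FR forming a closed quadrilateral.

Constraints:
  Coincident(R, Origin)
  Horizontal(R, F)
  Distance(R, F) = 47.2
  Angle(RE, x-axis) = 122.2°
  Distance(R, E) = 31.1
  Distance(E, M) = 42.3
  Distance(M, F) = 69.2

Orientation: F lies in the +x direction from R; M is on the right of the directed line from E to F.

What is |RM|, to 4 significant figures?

25.64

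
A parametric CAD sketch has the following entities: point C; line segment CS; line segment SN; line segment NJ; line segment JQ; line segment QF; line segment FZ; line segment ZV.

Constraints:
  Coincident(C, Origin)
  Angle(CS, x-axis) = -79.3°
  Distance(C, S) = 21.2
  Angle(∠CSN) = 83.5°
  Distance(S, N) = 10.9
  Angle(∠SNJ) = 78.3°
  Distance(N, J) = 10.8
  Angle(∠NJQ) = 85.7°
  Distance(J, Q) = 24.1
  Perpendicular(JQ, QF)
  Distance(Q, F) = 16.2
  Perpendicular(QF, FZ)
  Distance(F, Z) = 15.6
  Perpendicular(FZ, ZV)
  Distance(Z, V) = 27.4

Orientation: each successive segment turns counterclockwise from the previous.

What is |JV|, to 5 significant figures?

14.060

QF is perpendicular to FZ, so FZ runs at 33.200°; with |FZ| = 15.6, Z = (10.887, -26.363). The perpendicularity gives ZV at right angles to FZ, so ZV runs at 123.20°; with |ZV| = 27.4, V = (-4.1160, -3.4357). Then |JV| = |V − J| = 14.060.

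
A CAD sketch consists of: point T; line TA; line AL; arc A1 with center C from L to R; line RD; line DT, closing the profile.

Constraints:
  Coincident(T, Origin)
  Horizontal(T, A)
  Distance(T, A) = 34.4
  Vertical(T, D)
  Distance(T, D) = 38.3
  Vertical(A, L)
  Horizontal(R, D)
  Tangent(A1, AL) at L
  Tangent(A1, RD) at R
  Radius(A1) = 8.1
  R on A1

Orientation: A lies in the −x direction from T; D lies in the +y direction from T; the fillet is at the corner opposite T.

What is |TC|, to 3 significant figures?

40.0

T is at the origin; T and A share the same y with |TA| = 34.4 and A on the −x side, so A = (-34.4, 0.00). TD is vertical with |TD| = 38.3 and D on the +y side, so D = (0.00, 38.3). The virtual corner opposite T is at (-34.4, 38.3). A1 meets AL tangentially, so CL is at right angles to AL and the tangent condition forces CR to be normal to RD, with radius 8.1, so the center C sits 8.1 in from both sides at C = (-26.3, 30.2). Then |TC| = |C − T| = 40.0.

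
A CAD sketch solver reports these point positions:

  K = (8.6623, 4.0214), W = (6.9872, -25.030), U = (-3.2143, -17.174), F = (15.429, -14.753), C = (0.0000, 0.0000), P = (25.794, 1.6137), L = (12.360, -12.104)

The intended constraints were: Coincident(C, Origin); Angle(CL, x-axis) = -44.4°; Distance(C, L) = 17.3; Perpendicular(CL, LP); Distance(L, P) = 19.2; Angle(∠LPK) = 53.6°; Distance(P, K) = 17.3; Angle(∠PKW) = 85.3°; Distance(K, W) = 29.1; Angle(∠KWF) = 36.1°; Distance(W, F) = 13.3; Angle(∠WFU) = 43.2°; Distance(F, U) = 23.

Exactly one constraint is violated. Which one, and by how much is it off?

Distance(F, U) = 23 — off by 4.20.

C = (0.00, 0.00) ✓; CL at -44.40° ✓; |CL| = 17.30 ✓; ∠(CL, LP) = 90.00° ✓; |LP| = 19.20 ✓; ∠LPK = 53.60° ✓; |PK| = 17.30 ✓; ∠PKW = 85.30° ✓; |KW| = 29.10 ✓; ∠KWF = 36.10° ✓; |WF| = 13.30 ✓; ∠WFU = 43.20° ✓; |FU| = 18.80 ✗.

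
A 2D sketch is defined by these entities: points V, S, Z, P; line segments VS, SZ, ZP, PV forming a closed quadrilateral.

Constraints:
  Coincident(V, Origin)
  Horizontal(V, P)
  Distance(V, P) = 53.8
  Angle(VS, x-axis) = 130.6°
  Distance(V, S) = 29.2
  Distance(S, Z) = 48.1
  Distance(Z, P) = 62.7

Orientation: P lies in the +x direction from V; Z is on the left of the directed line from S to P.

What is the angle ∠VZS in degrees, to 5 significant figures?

31.870°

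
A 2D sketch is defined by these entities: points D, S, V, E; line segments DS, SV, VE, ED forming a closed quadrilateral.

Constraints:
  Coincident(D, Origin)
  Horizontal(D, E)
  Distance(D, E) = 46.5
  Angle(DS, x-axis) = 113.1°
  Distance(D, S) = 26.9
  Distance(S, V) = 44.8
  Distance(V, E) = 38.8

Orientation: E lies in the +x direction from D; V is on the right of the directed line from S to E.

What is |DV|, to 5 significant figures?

18.164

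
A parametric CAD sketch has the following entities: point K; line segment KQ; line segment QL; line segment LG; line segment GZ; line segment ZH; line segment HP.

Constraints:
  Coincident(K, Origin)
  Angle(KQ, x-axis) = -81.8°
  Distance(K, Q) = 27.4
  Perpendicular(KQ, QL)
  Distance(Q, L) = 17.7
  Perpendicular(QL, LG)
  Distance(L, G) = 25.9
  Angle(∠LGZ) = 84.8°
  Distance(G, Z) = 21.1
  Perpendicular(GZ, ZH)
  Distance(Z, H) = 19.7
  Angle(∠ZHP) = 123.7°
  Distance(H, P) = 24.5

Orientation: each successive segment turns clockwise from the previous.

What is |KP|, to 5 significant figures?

40.072

The perpendicularity gives ZH at right angles to GZ, so ZH runs at -87.000°; with |ZH| = 19.7, H = (4.7970, -22.578). ∠ZHP = 123.7° gives HP at -143.30° from the x-axis; with |HP| = 24.5, P = (-14.846, -37.220). Then |KP| = |P − K| = 40.072.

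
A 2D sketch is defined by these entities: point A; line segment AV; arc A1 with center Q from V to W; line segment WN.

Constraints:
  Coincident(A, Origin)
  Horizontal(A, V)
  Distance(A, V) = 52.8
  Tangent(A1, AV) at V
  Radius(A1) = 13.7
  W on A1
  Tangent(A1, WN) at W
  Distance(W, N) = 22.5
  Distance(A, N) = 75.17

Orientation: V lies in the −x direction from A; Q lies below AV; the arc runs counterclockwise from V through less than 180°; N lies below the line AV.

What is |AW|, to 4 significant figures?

68.00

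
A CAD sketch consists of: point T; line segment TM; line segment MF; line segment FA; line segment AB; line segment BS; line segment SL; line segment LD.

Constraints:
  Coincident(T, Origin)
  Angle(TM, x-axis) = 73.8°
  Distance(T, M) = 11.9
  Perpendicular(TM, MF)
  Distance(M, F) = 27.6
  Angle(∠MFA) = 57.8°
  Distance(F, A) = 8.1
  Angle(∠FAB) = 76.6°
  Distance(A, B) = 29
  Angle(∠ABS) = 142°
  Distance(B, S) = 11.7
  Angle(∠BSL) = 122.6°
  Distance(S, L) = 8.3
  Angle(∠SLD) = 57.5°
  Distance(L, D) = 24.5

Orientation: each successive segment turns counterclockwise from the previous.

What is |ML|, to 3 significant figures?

31.8

T is at the origin; TM runs at 73.8° with length 11.9, so M = (3.32, 11.4). TM is perpendicular to MF, so MF runs at 164°; with |MF| = 27.6, F = (-23.2, 19.1). ∠MFA = 57.8° gives FA at -74.0° from the x-axis; with |FA| = 8.1, A = (-21.0, 11.3). ∠FAB = 76.6° gives AB at 29.4° from the x-axis; with |AB| = 29.0, B = (4.31, 25.6). ∠ABS = 142.0° gives BS at 67.4° from the x-axis; with |BS| = 11.7, S = (8.81, 36.4). ∠BSL = 122.6° gives SL at 125° from the x-axis; with |SL| = 8.3, L = (4.07, 43.2). Then |ML| = |L − M| = 31.8.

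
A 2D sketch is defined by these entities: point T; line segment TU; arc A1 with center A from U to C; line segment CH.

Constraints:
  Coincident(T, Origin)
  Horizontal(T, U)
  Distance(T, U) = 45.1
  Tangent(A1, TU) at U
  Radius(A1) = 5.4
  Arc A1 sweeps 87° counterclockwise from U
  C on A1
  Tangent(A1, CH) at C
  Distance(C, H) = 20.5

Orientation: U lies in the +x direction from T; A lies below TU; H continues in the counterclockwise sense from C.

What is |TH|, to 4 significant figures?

46.34

T is at the origin; T and U share the same y with |TU| = 45.1 and U on the +x side, so U = (45.10, 0.000). Tangency of A1 to TU means the radius AU is perpendicular to TU, so A = U + (0, -5.4) = (45.10, -5.400). On A1, U sits at bearing 90° from A; an 87° counterclockwise sweep puts C at bearing 177°, so C = A + 5.4·(cos 177°, sin 177°) = (39.71, -5.117). The tangent condition forces AC to be normal to CH, so CH runs along (−sin 177°, cos 177°); with |CH| = 20.5, H = (38.63, -25.59). Then |TH| = |H − T| = 46.34.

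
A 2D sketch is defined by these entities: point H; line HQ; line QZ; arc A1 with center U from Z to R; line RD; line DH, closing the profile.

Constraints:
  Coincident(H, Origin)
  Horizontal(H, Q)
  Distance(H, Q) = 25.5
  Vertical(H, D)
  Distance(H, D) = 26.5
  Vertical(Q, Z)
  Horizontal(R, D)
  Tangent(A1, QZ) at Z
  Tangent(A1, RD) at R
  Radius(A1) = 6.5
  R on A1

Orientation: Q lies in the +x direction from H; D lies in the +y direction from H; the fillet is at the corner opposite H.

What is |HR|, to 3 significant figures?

32.6

H is at the origin; HQ is horizontal with |HQ| = 25.5 and Q on the +x side, so Q = (25.5, 0.00). H and D share the same x with |HD| = 26.5 and D on the +y side, so D = (0.00, 26.5). The virtual corner opposite H is at (25.5, 26.5). A1 meets QZ tangentially, so UZ is at right angles to QZ and tangency of A1 to RD means the radius UR is perpendicular to RD, with radius 6.5, so the center U sits 6.5 in from both sides at U = (19.0, 20.0). That places the tangent points at Z = (25.5, 20.0) on QZ and R = (19.0, 26.5) on RD. Then |HR| = |R − H| = 32.6.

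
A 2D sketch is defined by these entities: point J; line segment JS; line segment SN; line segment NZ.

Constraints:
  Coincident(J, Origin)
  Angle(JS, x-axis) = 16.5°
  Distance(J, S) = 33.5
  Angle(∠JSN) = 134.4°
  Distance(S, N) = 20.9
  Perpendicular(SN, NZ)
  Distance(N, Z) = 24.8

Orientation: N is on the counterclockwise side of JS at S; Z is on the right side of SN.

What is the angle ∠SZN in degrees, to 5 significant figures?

40.122°

J is at the origin; JS runs at 16.5° with length 33.5, so S = 33.5·(cos 16.5°, sin 16.5°) = (32.120, 9.5145). ∠JSN = 134.4°, so SN runs at 16.5° + (180° − 134.4°) = 62.100° from the x-axis; with |SN| = 20.9, N = S + 20.9·(cos 62.100°, sin 62.100°) = (41.900, 27.985). The perpendicularity gives NZ at right angles to SN; with |NZ| = 24.8 on the right of SN, Z = N + 24.8·(0.88377, -0.46793) = (63.818, 16.381). Then cos ∠SZN = ZS·ZN / (|ZS||ZN|), giving 40.122°.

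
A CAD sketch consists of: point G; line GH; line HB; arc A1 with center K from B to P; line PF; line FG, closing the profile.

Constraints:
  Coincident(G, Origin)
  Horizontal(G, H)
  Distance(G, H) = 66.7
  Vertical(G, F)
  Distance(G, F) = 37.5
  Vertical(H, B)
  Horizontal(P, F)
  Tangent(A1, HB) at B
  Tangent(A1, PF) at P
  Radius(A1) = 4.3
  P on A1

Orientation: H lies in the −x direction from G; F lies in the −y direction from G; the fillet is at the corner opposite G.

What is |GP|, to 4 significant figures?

72.80

G is at the origin; GH is horizontal with |GH| = 66.7 and H on the −x side, so H = (-66.70, 0.000). G and F share the same x with |GF| = 37.5 and F on the −y side, so F = (0.000, -37.50). The virtual corner opposite G is at (-66.70, -37.50). The tangent condition forces KB to be normal to HB and since A1 is tangent to PF there, KP ⟂ PF, with radius 4.3, so the center K sits 4.3 in from both sides at K = (-62.40, -33.20). That places the tangent points at B = (-66.70, -33.20) on HB and P = (-62.40, -37.50) on PF. Then |GP| = |P − G| = 72.80.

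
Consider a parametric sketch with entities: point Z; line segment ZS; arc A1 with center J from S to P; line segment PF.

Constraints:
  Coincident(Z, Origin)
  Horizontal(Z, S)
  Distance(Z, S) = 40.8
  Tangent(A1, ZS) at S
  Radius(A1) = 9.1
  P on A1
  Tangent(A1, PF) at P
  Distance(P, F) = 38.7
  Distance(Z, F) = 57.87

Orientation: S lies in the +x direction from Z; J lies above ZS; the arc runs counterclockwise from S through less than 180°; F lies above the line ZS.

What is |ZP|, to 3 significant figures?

50.7

Checks: |JP| = 9.100 ✓; ∠(JP, PF) = 90.00° ✓; |PF| = 38.70 ✓; |ZF| = 57.87 ✓.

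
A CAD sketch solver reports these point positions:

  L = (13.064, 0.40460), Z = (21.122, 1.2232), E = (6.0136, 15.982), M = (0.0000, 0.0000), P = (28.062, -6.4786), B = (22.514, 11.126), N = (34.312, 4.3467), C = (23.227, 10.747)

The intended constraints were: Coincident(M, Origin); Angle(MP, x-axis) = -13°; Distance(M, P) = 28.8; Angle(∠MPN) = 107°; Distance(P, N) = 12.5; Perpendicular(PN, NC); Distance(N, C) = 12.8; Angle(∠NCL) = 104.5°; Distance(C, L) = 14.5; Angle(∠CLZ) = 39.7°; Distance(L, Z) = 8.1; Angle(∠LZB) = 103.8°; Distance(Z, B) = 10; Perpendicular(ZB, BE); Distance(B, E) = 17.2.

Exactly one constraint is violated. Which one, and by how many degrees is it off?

Perpendicular(ZB, BE) — off by 8.40°.

M = (0.00, 0.00) ✓; MP at -13.00° ✓; |MP| = 28.80 ✓; ∠MPN = 107.0° ✓; |PN| = 12.50 ✓; ∠(PN, NC) = 90.00° ✓; |NC| = 12.80 ✓; ∠NCL = 104.5° ✓; |CL| = 14.50 ✓; ∠CLZ = 39.70° ✓; |LZ| = 8.099 ✓; ∠LZB = 103.8° ✓; |ZB| = 10.00 ✓; ∠(ZB, BE) = 81.60° ✗; |BE| = 17.20 ✓.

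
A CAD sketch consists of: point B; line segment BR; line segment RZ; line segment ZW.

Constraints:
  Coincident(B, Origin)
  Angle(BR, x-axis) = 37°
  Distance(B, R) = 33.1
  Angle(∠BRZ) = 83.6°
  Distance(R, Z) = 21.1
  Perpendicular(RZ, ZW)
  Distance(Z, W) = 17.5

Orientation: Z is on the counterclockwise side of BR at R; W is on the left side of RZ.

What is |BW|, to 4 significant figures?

23.24

B is at the origin; BR runs at 37.0° with length 33.1, so R = 33.1·(cos 37.0°, sin 37.0°) = (26.43, 19.92). ∠BRZ = 83.6°, so RZ runs at 37.0° + (180° − 83.6°) = 133.4° from the x-axis; with |RZ| = 21.1, Z = R + 21.1·(cos 133.4°, sin 133.4°) = (11.94, 35.25). The perpendicularity gives ZW at right angles to RZ; with |ZW| = 17.5 on the left of RZ, W = Z + 17.5·(-0.7266, -0.6871) = (-0.7778, 23.23). Then |BW| = |W − B| = 23.24.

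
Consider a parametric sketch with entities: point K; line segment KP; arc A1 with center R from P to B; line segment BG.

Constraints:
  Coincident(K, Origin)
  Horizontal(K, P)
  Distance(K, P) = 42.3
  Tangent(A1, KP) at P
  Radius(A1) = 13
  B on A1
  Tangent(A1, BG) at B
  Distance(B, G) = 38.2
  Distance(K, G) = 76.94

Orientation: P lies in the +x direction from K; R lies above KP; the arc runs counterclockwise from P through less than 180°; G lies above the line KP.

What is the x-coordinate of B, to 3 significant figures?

55.3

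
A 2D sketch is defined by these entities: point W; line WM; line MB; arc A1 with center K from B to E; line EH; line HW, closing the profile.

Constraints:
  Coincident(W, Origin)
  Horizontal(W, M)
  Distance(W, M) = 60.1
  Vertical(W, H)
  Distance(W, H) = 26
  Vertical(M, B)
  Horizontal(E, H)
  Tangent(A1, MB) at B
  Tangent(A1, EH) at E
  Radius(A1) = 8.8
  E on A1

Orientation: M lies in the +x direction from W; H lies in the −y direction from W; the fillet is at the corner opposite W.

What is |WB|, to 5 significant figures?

62.513

The virtual corner opposite W is at (60.100, -26.000). Since A1 is tangent to MB there, KB ⟂ MB and A1 meets EH tangentially, so KE is at right angles to EH, with radius 8.8, so the center K sits 8.8 in from both sides at K = (51.300, -17.200). That places the tangent points at B = (60.100, -17.200) on MB and E = (51.300, -26.000) on EH. Then |WB| = |B − W| = 62.513.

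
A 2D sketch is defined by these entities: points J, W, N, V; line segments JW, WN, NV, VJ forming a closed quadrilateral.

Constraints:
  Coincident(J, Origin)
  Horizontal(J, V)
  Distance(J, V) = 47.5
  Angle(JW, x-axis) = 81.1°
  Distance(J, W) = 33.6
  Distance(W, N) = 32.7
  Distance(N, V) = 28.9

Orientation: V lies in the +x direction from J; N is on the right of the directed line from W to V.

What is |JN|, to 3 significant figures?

19.1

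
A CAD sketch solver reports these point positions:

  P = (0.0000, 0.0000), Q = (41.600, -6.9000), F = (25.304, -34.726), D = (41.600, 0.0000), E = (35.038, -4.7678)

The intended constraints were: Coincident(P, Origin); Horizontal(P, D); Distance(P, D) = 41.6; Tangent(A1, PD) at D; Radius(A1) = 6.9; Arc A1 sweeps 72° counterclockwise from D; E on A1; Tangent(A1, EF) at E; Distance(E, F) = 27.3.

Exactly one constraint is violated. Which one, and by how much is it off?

Distance(E, F) = 27.3 — off by 4.20.

P = (0.00, 0.00) ✓; P.y = 0.00, D.y = 0.00 ✓; |PD| = 41.60 ✓; ∠(QD, DP) = 90.00° ✓; |QD| = 6.900 ✓; bearing(Q→E) − bearing(Q→D) = 72.00° ✓; |QE| = 6.900 ✓; ∠(QE, EF) = 90.00° ✓; |EF| = 31.50 ✗.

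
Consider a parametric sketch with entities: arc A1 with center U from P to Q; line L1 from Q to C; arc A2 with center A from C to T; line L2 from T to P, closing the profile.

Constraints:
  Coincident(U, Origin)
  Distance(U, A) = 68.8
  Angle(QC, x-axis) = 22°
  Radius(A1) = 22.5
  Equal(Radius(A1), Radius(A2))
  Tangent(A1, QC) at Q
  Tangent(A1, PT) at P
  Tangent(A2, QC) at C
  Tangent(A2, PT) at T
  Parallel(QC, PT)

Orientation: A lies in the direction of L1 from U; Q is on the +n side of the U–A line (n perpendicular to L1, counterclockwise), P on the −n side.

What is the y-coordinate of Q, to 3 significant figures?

20.9

The slot axis is L1's direction at 22.0°, so u = (cos 22.0°, sin 22.0°) = (0.927, 0.375) and n = (−sin 22.0°, cos 22.0°) = (-0.375, 0.927). U is at the origin and A lies 68.8 along u from U, so A = 68.8·u = (63.8, 25.8). Tangency of A1 to both parallel lines with radius 22.5 puts Q and P at U ± 22.5·n: Q = (-8.43, 20.9), P = (8.43, -20.9). So Q.y = 20.9.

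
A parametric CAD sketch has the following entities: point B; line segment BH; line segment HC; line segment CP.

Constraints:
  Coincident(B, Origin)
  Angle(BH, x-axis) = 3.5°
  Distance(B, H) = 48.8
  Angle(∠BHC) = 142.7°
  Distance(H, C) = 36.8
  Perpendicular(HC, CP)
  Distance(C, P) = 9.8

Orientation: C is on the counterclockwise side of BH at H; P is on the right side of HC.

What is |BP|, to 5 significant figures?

85.255

∠BHC = 142.7°, so HC runs at 3.5° + (180° − 142.7°) = 40.800° from the x-axis; with |HC| = 36.8, C = H + 36.8·(cos 40.800°, sin 40.800°) = (76.566, 27.025). HC is perpendicular to CP; with |CP| = 9.8 on the right of HC, P = C + 9.8·(0.65342, -0.75700) = (82.970, 19.606). Then |BP| = |P − B| = 85.255.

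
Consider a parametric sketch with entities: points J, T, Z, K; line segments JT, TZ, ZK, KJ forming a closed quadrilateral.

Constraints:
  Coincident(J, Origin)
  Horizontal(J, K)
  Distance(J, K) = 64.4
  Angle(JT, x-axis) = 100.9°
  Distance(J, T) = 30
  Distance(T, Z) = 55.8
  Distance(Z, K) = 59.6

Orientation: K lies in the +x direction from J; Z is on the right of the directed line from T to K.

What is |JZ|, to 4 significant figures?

26.08

J is at the origin; JK is horizontal with |JK| = 64.4 and K in +x, so K = (64.4, 0). JT runs at 100.9° with |JT| = 30.0, so T = (-5.673, 29.46). Z is determined by |TZ| = 55.8 and |ZK| = 59.6 together: it lies at the intersection of circle(T, 55.8) and circle(K, 59.6). With |TK| = 76.01, the foot of the radical line on TK is 35.12 from T and the perpendicular offset is √(55.8² − 35.12²) = 43.36. Taking the right-of-TK solution: Z = (9.901, -24.12).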